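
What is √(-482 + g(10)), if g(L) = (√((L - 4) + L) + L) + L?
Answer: I*√458 ≈ 21.401*I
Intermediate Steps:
g(L) = √(-4 + 2*L) + 2*L (g(L) = (√((-4 + L) + L) + L) + L = (√(-4 + 2*L) + L) + L = (L + √(-4 + 2*L)) + L = √(-4 + 2*L) + 2*L)
√(-482 + g(10)) = √(-482 + (√(-4 + 2*10) + 2*10)) = √(-482 + (√(-4 + 20) + 20)) = √(-482 + (√16 + 20)) = √(-482 + (4 + 20)) = √(-482 + 24) = √(-458) = I*√458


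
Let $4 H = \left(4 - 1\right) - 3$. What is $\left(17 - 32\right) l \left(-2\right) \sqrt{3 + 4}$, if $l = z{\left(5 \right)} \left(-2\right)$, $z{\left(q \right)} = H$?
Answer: $0$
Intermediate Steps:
$H = 0$ ($H = \frac{\left(4 - 1\right) - 3}{4} = \frac{3 - 3}{4} = \frac{1}{4} \cdot 0 = 0$)
$z{\left(q \right)} = 0$
$l = 0$ ($l = 0 \left(-2\right) = 0$)
$\left(17 - 32\right) l \left(-2\right) \sqrt{3 + 4} = \left(17 - 32\right) 0 \left(-2\right) \sqrt{3 + 4} = - 15 \cdot 0 \sqrt{7} = \left(-15\right) 0 = 0$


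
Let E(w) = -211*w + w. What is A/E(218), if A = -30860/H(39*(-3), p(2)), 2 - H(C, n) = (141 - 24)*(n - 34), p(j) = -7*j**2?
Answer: 1543/16608984 ≈ 9.2902e-5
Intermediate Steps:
E(w) = -210*w
H(C, n) = 3980 - 117*n (H(C, n) = 2 - (141 - 24)*(n - 34) = 2 - 117*(-34 + n) = 2 - (-3978 + 117*n) = 2 + (3978 - 117*n) = 3980 - 117*n)
A = -7715/1814 (A = -30860/(3980 - (-819)*2**2) = -30860/(3980 - (-819)*4) = -30860/(3980 - 117*(-28)) = -30860/(3980 + 3276) = -30860/7256 = -30860*1/7256 = -7715/1814 ≈ -4.2530)
A/E(218) = -7715/(1814*((-210*218))) = -7715/1814/(-45780) = -7715/1814*(-1/45780) = 1543/16608984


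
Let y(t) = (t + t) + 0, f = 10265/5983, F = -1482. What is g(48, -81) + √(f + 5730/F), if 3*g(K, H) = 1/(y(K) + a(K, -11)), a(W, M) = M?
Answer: 1/255 + I*√4696909696310/1477801 ≈ 0.0039216 + 1.4665*I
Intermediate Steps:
f = 10265/5983 (f = 10265*(1/5983) = 10265/5983 ≈ 1.7157)
y(t) = 2*t (y(t) = 2*t + 0 = 2*t)
g(K, H) = 1/(3*(-11 + 2*K)) (g(K, H) = 1/(3*(2*K - 11)) = 1/(3*(-11 + 2*K)))
g(48, -81) + √(f + 5730/F) = 1/(3*(-11 + 2*48)) + √(10265/5983 + 5730/(-1482)) = 1/(3*(-11 + 96)) + √(10265/5983 + 5730*(-1/1482)) = (⅓)/85 + √(10265/5983 - 955/247) = (⅓)*(1/85) + √(-3178310/1477801) = 1/255 + I*√4696909696310/1477801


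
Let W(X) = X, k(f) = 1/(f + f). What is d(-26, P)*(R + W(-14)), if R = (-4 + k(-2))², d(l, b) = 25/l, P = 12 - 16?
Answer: -125/32 ≈ -3.9063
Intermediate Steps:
P = -4
k(f) = 1/(2*f)
R = 289/16 (R = (-4 + (½)/(-2))² = (-4 + (½)*(-½))² = (-4 - ¼)² = (-17/4)² = 289/16 ≈ 18.063)
d(-26, P)*(R + W(-14)) = (25/(-26))*(289/16 - 14) = (25*(-1/26))*(65/16) = -25/26*65/16 = -125/32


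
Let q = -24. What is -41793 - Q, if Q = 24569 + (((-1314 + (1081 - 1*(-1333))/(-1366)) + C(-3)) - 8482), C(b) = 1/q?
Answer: -927200221/16392 ≈ -56564.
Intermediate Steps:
C(b) = -1/24 (C(b) = 1/(-24) = -1/24)
Q = 242129365/16392 (Q = 24569 + (((-1314 + (1081 - 1*(-1333))/(-1366)) - 1/24) - 8482) = 24569 + (((-1314 + (1081 + 1333)*(-1/1366)) - 1/24) - 8482) = 24569 + (((-1314 + 2414*(-1/1366)) - 1/24) - 8482) = 24569 + (((-1314 - 1207/683) - 1/24) - 8482) = 24569 + ((-898669/683 - 1/24) - 8482) = 24569 + (-21568739/16392 - 8482) = 24569 - 160605683/16392 = 242129365/16392 ≈ 14771.)
-41793 - Q = -41793 - 1*242129365/16392 = -41793 - 242129365/16392 = -927200221/16392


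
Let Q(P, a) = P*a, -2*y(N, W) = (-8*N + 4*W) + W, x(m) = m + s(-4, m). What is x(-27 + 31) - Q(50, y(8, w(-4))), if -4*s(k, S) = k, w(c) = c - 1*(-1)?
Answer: -1970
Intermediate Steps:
w(c) = 1 + c (w(c) = c + 1 = 1 + c)
s(k, S) = -k/4
x(m) = 1 + m (x(m) = m - ¼*(-4) = m + 1 = 1 + m)
y(N, W) = 4*N - 5*W/2 (y(N, W) = -((-8*N + 4*W) + W)/2 = -(-8*N + 5*W)/2 = 4*N - 5*W/2)
x(-27 + 31) - Q(50, y(8, w(-4))) = (1 + (-27 + 31)) - 50*(4*8 - 5*(1 - 4)/2) = (1 + 4) - 50*(32 - 5/2*(-3)) = 5 - 50*(32 + 15/2) = 5 - 50*79/2 = 5 - 1*1975 = 5 - 1975 = -1970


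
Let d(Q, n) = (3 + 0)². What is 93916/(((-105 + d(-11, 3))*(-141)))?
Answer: 23479/3384 ≈ 6.9382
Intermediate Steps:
d(Q, n) = 9 (d(Q, n) = 3² = 9)
93916/(((-105 + d(-11, 3))*(-141))) = 93916/(((-105 + 9)*(-141))) = 93916/((-96*(-141))) = 93916/13536 = 93916*(1/13536) = 23479/3384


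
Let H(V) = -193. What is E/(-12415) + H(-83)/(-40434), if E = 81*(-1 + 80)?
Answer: -256341071/501988110 ≈ -0.51065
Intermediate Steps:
E = 6399 (E = 81*79 = 6399)
E/(-12415) + H(-83)/(-40434) = 6399/(-12415) - 193/(-40434) = 6399*(-1/12415) - 193*(-1/40434) = -6399/12415 + 193/40434 = -256341071/501988110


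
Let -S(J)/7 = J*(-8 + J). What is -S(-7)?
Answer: 735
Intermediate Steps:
S(J) = -7*J*(-8 + J)
-S(-7) = -7*(-7)*(8 - 1*(-7)) = -7*(-7)*(8 + 7) = -7*(-7)*15 = -1*(-735) = 735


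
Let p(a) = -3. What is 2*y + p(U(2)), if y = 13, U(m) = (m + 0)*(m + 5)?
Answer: 23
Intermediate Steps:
U(m) = m*(5 + m)
2*y + p(U(2)) = 2*13 - 3 = 26 - 3 = 23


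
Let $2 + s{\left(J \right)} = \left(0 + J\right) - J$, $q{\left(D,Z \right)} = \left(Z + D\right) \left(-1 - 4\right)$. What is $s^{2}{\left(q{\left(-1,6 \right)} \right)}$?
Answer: $4$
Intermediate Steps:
$q{\left(D,Z \right)} = - 5 D - 5 Z$ ($q{\left(D,Z \right)} = \left(D + Z\right) \left(-5\right) = - 5 D - 5 Z$)
$s{\left(J \right)} = -2$ ($s{\left(J \right)} = -2 + \left(\left(0 + J\right) - J\right) = -2 + \left(J - J\right) = -2 + 0 = -2$)
$s^{2}{\left(q{\left(-1,6 \right)} \right)} = \left(-2\right)^{2} = 4$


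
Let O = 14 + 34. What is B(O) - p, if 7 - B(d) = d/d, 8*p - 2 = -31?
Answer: 77/8 ≈ 9.6250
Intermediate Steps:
p = -29/8 (p = 1/4 + (1/8)*(-31) = 1/4 - 31/8 = -29/8 ≈ -3.6250)
O = 48
B(d) = 6 (B(d) = 7 - d/d = 7 - 1*1 = 7 - 1 = 6)
B(O) - p = 6 - 1*(-29/8) = 6 + 29/8 = 77/8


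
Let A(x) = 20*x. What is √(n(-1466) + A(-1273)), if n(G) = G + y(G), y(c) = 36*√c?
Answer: √(-26926 + 36*I*√1466) ≈ 4.1987 + 164.15*I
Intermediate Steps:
n(G) = G + 36*√G
√(n(-1466) + A(-1273)) = √((-1466 + 36*√(-1466)) + 20*(-1273)) = √((-1466 + 36*(I*√1466)) - 25460) = √((-1466 + 36*I*√1466) - 25460) = √(-26926 + 36*I*√1466)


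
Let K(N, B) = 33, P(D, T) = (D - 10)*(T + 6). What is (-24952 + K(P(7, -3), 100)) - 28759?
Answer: -53678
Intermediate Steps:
P(D, T) = (-10 + D)*(6 + T)
(-24952 + K(P(7, -3), 100)) - 28759 = (-24952 + 33) - 28759 = -24919 - 28759 = -53678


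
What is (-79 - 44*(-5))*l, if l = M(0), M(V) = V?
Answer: 0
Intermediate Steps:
l = 0
(-79 - 44*(-5))*l = (-79 - 44*(-5))*0 = (-79 + 220)*0 = 141*0 = 0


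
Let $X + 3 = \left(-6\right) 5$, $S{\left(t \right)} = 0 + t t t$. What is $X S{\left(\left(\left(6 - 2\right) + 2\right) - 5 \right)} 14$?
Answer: $-462$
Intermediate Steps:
$S{\left(t \right)} = t^{3}$ ($S{\left(t \right)} = 0 + t t^{2} = 0 + t^{3} = t^{3}$)
$X = -33$ ($X = -3 - 30 = -33$)
$X S{\left(\left(\left(6 - 2\right) + 2\right) - 5 \right)} 14 = - 33 \left(\left(\left(6 - 2\right) + 2\right) - 5\right)^{3} \cdot 14 = - 33 \left(\left(4 + 2\right) - 5\right)^{3} \cdot 14 = - 33 \left(6 - 5\right)^{3} \cdot 14 = - 33 \cdot 1^{3} \cdot 14 = \left(-33\right) 1 \cdot 14 = \left(-33\right) 14 = -462$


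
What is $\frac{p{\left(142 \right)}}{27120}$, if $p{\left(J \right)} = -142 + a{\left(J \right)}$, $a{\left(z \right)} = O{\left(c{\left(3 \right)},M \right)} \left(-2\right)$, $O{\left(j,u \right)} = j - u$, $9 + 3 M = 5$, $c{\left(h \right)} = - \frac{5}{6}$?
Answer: $- \frac{143}{27120} \approx -0.0052729$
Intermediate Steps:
$c{\left(h \right)} = - \frac{5}{6}$ ($c{\left(h \right)} = \left(-5\right) \frac{1}{6} = - \frac{5}{6}$)
$M = - \frac{4}{3}$ ($M = -3 + \frac{1}{3} \cdot 5 = -3 + \frac{5}{3} = - \frac{4}{3} \approx -1.3333$)
$a{\left(z \right)} = -1$ ($a{\left(z \right)} = \left(- \frac{5}{6} - - \frac{4}{3}\right) \left(-2\right) = \left(- \frac{5}{6} + \frac{4}{3}\right) \left(-2\right) = \frac{1}{2} \left(-2\right) = -1$)
$p{\left(J \right)} = -143$ ($p{\left(J \right)} = -142 - 1 = -143$)
$\frac{p{\left(142 \right)}}{27120} = - \frac{143}{27120}$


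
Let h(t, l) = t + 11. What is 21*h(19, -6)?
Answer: 630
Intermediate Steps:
h(t, l) = 11 + t
21*h(19, -6) = 21*(11 + 19) = 21*30 = 630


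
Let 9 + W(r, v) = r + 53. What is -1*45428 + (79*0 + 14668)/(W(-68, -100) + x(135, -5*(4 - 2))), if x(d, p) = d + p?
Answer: -4573560/101 ≈ -45283.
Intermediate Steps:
W(r, v) = 44 + r (W(r, v) = -9 + (r + 53) = -9 + (53 + r) = 44 + r)
-1*45428 + (79*0 + 14668)/(W(-68, -100) + x(135, -5*(4 - 2))) = -1*45428 + (79*0 + 14668)/((44 - 68) + (135 - 5*(4 - 2))) = -45428 + (0 + 14668)/(-24 + (135 - 5*2)) = -45428 + 14668/(-24 + (135 - 10)) = -45428 + 14668/(-24 + 125) = -45428 + 14668/101 = -4573560/101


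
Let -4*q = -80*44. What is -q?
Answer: -880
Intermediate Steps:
q = 880 (q = -(-20)*44 = -¼*(-3520) = 880)
-q = -1*880 = -880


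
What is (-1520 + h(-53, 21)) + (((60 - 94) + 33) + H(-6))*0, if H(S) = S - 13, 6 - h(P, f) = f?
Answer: -1535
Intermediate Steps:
h(P, f) = 6 - f
H(S) = -13 + S
(-1520 + h(-53, 21)) + (((60 - 94) + 33) + H(-6))*0 = (-1520 + (6 - 1*21)) + (((60 - 94) + 33) + (-13 - 6))*0 = (-1520 + (6 - 21)) + ((-34 + 33) - 19)*0 = (-1520 - 15) + (-1 - 19)*0 = -1535 - 20*0 = -1535 + 0 = -1535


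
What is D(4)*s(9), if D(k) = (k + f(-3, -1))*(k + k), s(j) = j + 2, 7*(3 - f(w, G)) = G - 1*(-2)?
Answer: 4224/7 ≈ 603.43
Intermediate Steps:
f(w, G) = 19/7 - G/7 (f(w, G) = 3 - (G - 1*(-2))/7 = 3 - (G + 2)/7 = 3 - (2 + G)/7 = 3 + (-2/7 - G/7) = 19/7 - G/7)
s(j) = 2 + j
D(k) = 2*k*(20/7 + k) (D(k) = (k + (19/7 - ⅐*(-1)))*(k + k) = (k + (19/7 + ⅐))*(2*k) = (k + 20/7)*(2*k) = (20/7 + k)*(2*k) = 2*k*(20/7 + k))
D(4)*s(9) = ((2/7)*4*(20 + 7*4))*(2 + 9) = ((2/7)*4*(20 + 28))*11 = ((2/7)*4*48)*11 = (384/7)*11 = 4224/7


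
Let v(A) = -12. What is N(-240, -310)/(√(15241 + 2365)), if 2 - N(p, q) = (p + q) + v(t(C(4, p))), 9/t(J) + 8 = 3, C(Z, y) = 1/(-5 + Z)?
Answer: 282*√17606/8803 ≈ 4.2506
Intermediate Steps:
t(J) = -9/5 (t(J) = 9/(-8 + 3) = 9/(-5) = 9*(-⅕) = -9/5)
N(p, q) = 14 - p - q (N(p, q) = 2 - ((p + q) - 12) = 2 - (-12 + p + q) = 2 + (12 - p - q) = 14 - p - q)
N(-240, -310)/(√(15241 + 2365)) = (14 - 1*(-240) - 1*(-310))/(√(15241 + 2365)) = (14 + 240 + 310)/(√17606) = 564*(√17606/17606) = 282*√17606/8803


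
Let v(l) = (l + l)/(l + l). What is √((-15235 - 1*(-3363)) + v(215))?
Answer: 3*I*√1319 ≈ 108.95*I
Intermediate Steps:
v(l) = 1 (v(l) = (2*l)/((2*l)) = (2*l)*(1/(2*l)) = 1)
√((-15235 - 1*(-3363)) + v(215)) = √((-15235 - 1*(-3363)) + 1) = √((-15235 + 3363) + 1) = √(-11872 + 1) = √(-11871) = 3*I*√1319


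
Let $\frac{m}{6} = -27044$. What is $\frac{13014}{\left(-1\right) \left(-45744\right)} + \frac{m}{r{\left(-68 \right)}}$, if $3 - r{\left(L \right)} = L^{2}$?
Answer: $\frac{1247123685}{35230504} \approx 35.399$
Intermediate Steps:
$m = -162264$ ($m = 6 \left(-27044\right) = -162264$)
$r{\left(L \right)} = 3 - L^{2}$
$\frac{13014}{\left(-1\right) \left(-45744\right)} + \frac{m}{r{\left(-68 \right)}} = \frac{13014}{\left(-1\right) \left(-45744\right)} - \frac{162264}{3 - \left(-68\right)^{2}} = \frac{13014}{45744} - \frac{162264}{3 - 4624} = 13014 \cdot \frac{1}{45744} - \frac{162264}{3 - 4624} = \frac{2169}{7624} - \frac{162264}{-4621} = \frac{2169}{7624} - - \frac{162264}{4621} = \frac{2169}{7624} + \frac{162264}{4621} = \frac{1247123685}{35230504}$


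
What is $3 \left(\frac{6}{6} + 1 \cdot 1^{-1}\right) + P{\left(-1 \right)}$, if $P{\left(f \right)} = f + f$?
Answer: $4$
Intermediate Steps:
$P{\left(f \right)} = 2 f$
$3 \left(\frac{6}{6} + 1 \cdot 1^{-1}\right) + P{\left(-1 \right)} = 3 \left(\frac{6}{6} + 1 \cdot 1^{-1}\right) + 2 \left(-1\right) = 3 \left(6 \cdot \frac{1}{6} + 1 \cdot 1\right) - 2 = 3 \left(1 + 1\right) - 2 = 3 \cdot 2 - 2 = 6 - 2 = 4$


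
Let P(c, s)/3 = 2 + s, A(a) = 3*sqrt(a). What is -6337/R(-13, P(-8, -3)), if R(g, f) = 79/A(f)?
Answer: -19011*I*sqrt(3)/79 ≈ -416.81*I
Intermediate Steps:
P(c, s) = 6 + 3*s (P(c, s) = 3*(2 + s) = 6 + 3*s)
R(g, f) = 79/(3*sqrt(f)) (R(g, f) = 79/((3*sqrt(f))) = 79*(1/(3*sqrt(f))) = 79/(3*sqrt(f)))
-6337/R(-13, P(-8, -3)) = -6337*3*sqrt(6 + 3*(-3))/79 = -6337*3*sqrt(6 - 9)/79 = -6337*3*I*sqrt(3)/79 = -19011*I*sqrt(3)/79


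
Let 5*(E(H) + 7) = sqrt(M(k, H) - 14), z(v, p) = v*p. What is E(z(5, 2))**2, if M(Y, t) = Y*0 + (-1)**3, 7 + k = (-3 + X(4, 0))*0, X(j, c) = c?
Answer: (35 - I*sqrt(15))**2/25 ≈ 48.4 - 10.844*I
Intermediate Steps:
k = -7 (k = -7 + (-3 + 0)*0 = -7 - 3*0 = -7 + 0 = -7)
z(v, p) = p*v
M(Y, t) = -1 (M(Y, t) = 0 - 1 = -1)
E(H) = -7 + I*sqrt(15)/5 (E(H) = -7 + sqrt(-1 - 14)/5 = -7 + sqrt(-15)/5 = -7 + (I*sqrt(15))/5 = -7 + I*sqrt(15)/5)
E(z(5, 2))**2 = (-7 + I*sqrt(15)/5)**2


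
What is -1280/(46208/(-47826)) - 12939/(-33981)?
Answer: 5418808013/4089047 ≈ 1325.2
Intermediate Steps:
-1280/(46208/(-47826)) - 12939/(-33981) = -1280/(46208*(-1/47826)) - 12939*(-1/33981) = -1280/(-23104/23913) + 4313/11327 = -1280*(-23913/23104) + 4313/11327 = 478260/361 + 4313/11327 = 5418808013/4089047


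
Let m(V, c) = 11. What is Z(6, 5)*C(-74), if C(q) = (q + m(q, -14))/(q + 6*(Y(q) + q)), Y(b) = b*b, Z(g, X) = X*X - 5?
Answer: -630/16169 ≈ -0.038963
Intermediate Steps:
Z(g, X) = -5 + X**2 (Z(g, X) = X**2 - 5 = -5 + X**2)
Y(b) = b**2
C(q) = (11 + q)/(6*q**2 + 7*q) (C(q) = (q + 11)/(q + 6*(q**2 + q)) = (11 + q)/(q + 6*(q + q**2)) = (11 + q)/(q + (6*q + 6*q**2)) = (11 + q)/(6*q**2 + 7*q))
Z(6, 5)*C(-74) = (-5 + 5**2)*((11 - 74)/((-74)*(7 + 6*(-74)))) = (-5 + 25)*(-1/74*(-63)/(7 - 444)) = 20*(-1/74*(-63)/(-437)) = 20*(-1/74*(-1/437)*(-63)) = 20*(-63/32338) = -630/16169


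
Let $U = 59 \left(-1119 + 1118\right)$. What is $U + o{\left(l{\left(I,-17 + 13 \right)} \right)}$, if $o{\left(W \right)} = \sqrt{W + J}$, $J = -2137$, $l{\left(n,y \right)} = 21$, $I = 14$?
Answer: $-59 + 46 i \approx -59.0 + 46.0 i$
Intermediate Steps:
$U = -59$ ($U = 59 \left(-1\right) = -59$)
$o{\left(W \right)} = \sqrt{-2137 + W}$ ($o{\left(W \right)} = \sqrt{W - 2137} = \sqrt{-2137 + W}$)
$U + o{\left(l{\left(I,-17 + 13 \right)} \right)} = -59 + \sqrt{-2137 + 21} = -59 + \sqrt{-2116} = -59 + 46 i$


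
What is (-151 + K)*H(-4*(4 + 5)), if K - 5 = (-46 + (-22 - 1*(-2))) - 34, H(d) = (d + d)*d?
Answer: -637632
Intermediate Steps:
H(d) = 2*d**2 (H(d) = (2*d)*d = 2*d**2)
K = -95 (K = 5 + ((-46 + (-22 - 1*(-2))) - 34) = 5 + ((-46 + (-22 + 2)) - 34) = 5 + ((-46 - 20) - 34) = 5 + (-66 - 34) = 5 - 100 = -95)
(-151 + K)*H(-4*(4 + 5)) = (-151 - 95)*(2*(-4*(4 + 5))**2) = -492*(-4*9)**2 = -492*(-36)**2 = -492*1296 = -246*2592 = -637632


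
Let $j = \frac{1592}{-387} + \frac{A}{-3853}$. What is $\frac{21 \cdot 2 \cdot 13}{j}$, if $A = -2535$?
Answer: $- \frac{116306658}{736133} \approx -158.0$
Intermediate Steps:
$j = - \frac{5152931}{1491111}$ ($j = \frac{1592}{-387} - \frac{2535}{-3853} = 1592 \left(- \frac{1}{387}\right) - - \frac{2535}{3853} = - \frac{1592}{387} + \frac{2535}{3853} = - \frac{5152931}{1491111} \approx -3.4558$)
$\frac{21 \cdot 2 \cdot 13}{j} = \frac{21 \cdot 2 \cdot 13}{- \frac{5152931}{1491111}} = 42 \cdot 13 \left(- \frac{1491111}{5152931}\right) = 546 \left(- \frac{1491111}{5152931}\right) = - \frac{116306658}{736133}$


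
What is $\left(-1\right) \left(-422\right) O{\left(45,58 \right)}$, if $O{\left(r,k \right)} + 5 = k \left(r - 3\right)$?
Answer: $1025882$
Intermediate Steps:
$O{\left(r,k \right)} = -5 + k \left(-3 + r\right)$ ($O{\left(r,k \right)} = -5 + k \left(r - 3\right) = -5 + k \left(-3 + r\right)$)
$\left(-1\right) \left(-422\right) O{\left(45,58 \right)} = \left(-1\right) \left(-422\right) \left(-5 - 174 + 58 \cdot 45\right) = 422 \left(-5 - 174 + 2610\right) = 422 \cdot 2431 = 1025882$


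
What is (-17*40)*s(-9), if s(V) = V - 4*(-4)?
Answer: -4760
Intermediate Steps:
s(V) = 16 + V (s(V) = V + 16 = 16 + V)
(-17*40)*s(-9) = (-17*40)*(16 - 9) = -680*7 = -4760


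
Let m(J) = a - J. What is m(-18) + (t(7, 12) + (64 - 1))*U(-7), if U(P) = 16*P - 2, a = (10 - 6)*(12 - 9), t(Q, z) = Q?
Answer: -7950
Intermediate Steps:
a = 12 (a = 4*3 = 12)
m(J) = 12 - J
U(P) = -2 + 16*P
m(-18) + (t(7, 12) + (64 - 1))*U(-7) = (12 - 1*(-18)) + (7 + (64 - 1))*(-2 + 16*(-7)) = (12 + 18) + (7 + 63)*(-2 - 112) = 30 + 70*(-114) = 30 - 7980 = -7950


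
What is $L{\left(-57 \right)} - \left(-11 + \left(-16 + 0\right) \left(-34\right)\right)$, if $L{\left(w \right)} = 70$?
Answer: $-463$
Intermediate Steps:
$L{\left(-57 \right)} - \left(-11 + \left(-16 + 0\right) \left(-34\right)\right) = 70 - \left(-11 + \left(-16 + 0\right) \left(-34\right)\right) = 70 - \left(-11 - -544\right) = 70 - \left(-11 + 544\right) = 70 - 533 = -463$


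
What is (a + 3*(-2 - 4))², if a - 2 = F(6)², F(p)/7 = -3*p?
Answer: 251539600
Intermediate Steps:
F(p) = -21*p (F(p) = 7*(-3*p) = -21*p)
a = 15878 (a = 2 + (-21*6)² = 2 + (-126)² = 2 + 15876 = 15878)
(a + 3*(-2 - 4))² = (15878 + 3*(-2 - 4))² = (15878 + 3*(-6))² = (15878 - 18)² = 15860² = 251539600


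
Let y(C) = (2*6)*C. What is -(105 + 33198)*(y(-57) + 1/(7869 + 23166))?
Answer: 235651350839/10345 ≈ 2.2779e+7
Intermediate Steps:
y(C) = 12*C
-(105 + 33198)*(y(-57) + 1/(7869 + 23166)) = -(105 + 33198)*(12*(-57) + 1/(7869 + 23166)) = -33303*(-684 + 1/31035) = -33303*(-21227939)/31035 = -1*(-235651350839/10345) = 235651350839/10345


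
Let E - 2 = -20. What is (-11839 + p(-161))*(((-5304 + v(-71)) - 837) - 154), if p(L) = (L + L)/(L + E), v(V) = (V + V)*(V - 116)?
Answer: -42925964481/179 ≈ -2.3981e+8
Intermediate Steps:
E = -18 (E = 2 - 20 = -18)
v(V) = 2*V*(-116 + V) (v(V) = (2*V)*(-116 + V) = 2*V*(-116 + V))
p(L) = 2*L/(-18 + L) (p(L) = (L + L)/(L - 18) = (2*L)/(-18 + L) = 2*L/(-18 + L))
(-11839 + p(-161))*(((-5304 + v(-71)) - 837) - 154) = (-11839 + 2*(-161)/(-18 - 161))*(((-5304 + 2*(-71)*(-116 - 71)) - 837) - 154) = (-11839 + 2*(-161)/(-179))*(((-5304 + 2*(-71)*(-187)) - 837) - 154) = (-11839 + 2*(-161)*(-1/179))*(((-5304 + 26554) - 837) - 154) = (-11839 + 322/179)*((21250 - 837) - 154) = -2118859*(20413 - 154)/179 = -2118859/179*20259 = -42925964481/179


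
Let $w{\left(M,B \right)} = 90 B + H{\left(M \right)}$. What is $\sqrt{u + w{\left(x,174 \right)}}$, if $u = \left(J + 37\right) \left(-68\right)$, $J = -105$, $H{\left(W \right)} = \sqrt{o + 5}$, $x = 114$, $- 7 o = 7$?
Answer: $21 \sqrt{46} \approx 142.43$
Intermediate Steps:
$o = -1$ ($o = \left(- \frac{1}{7}\right) 7 = -1$)
$H{\left(W \right)} = 2$ ($H{\left(W \right)} = \sqrt{-1 + 5} = \sqrt{4} = 2$)
$w{\left(M,B \right)} = 2 + 90 B$ ($w{\left(M,B \right)} = 90 B + 2 = 2 + 90 B$)
$u = 4624$ ($u = \left(-105 + 37\right) \left(-68\right) = \left(-68\right) \left(-68\right) = 4624$)
$\sqrt{u + w{\left(x,174 \right)}} = \sqrt{4624 + \left(2 + 90 \cdot 174\right)} = \sqrt{4624 + \left(2 + 15660\right)} = \sqrt{4624 + 15662} = \sqrt{20286} = 21 \sqrt{46}$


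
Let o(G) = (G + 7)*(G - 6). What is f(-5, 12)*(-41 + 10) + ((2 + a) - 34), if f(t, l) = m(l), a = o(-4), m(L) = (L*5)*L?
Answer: -22382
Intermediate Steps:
m(L) = 5*L² (m(L) = (5*L)*L = 5*L²)
o(G) = (-6 + G)*(7 + G) (o(G) = (7 + G)*(-6 + G) = (-6 + G)*(7 + G))
a = -30 (a = -42 - 4 + (-4)² = -42 - 4 + 16 = -30)
f(t, l) = 5*l²
f(-5, 12)*(-41 + 10) + ((2 + a) - 34) = (5*12²)*(-41 + 10) + ((2 - 30) - 34) = (5*144)*(-31) + (-28 - 34) = 720*(-31) - 62 = -22320 - 62 = -22382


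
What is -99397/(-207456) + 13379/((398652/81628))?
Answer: 6294514787731/2297298592 ≈ 2740.0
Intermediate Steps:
-99397/(-207456) + 13379/((398652/81628)) = -99397*(-1/207456) + 13379/((398652*(1/81628))) = 99397/207456 + 13379/(99663/20407) = 99397/207456 + 13379*(20407/99663) = 99397/207456 + 273025253/99663 = 6294514787731/2297298592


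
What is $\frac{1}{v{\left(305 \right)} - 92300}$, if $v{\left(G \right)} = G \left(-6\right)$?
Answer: $- \frac{1}{94130} \approx -1.0624 \cdot 10^{-5}$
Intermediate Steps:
$v{\left(G \right)} = - 6 G$
$\frac{1}{v{\left(305 \right)} - 92300} = \frac{1}{\left(-6\right) 305 - 92300} = \frac{1}{-1830 - 92300} = \frac{1}{-94130} = - \frac{1}{94130}$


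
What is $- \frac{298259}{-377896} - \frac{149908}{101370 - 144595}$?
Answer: $\frac{69541878843}{16334554600} \approx 4.2573$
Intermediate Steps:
$- \frac{298259}{-377896} - \frac{149908}{101370 - 144595} = \left(-298259\right) \left(- \frac{1}{377896}\right) - \frac{149908}{101370 - 144595} = \frac{298259}{377896} - \frac{149908}{-43225} = \frac{298259}{377896} - - \frac{149908}{43225} = \frac{298259}{377896} + \frac{149908}{43225} = \frac{69541878843}{16334554600}$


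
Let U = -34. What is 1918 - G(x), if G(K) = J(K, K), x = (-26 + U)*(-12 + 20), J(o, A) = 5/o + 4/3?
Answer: 184001/96 ≈ 1916.7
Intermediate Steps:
J(o, A) = 4/3 + 5/o (J(o, A) = 5/o + 4*(⅓) = 5/o + 4/3 = 4/3 + 5/o)
x = -480 (x = (-26 - 34)*(-12 + 20) = -60*8 = -480)
G(K) = 4/3 + 5/K
1918 - G(x) = 1918 - (4/3 + 5/(-480)) = 1918 - (4/3 + 5*(-1/480)) = 1918 - (4/3 - 1/96) = 1918 - 1*127/96 = 1918 - 127/96 = 184001/96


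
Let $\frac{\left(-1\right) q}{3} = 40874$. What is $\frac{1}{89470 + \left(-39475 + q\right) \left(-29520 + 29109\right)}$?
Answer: $\frac{1}{66711337} \approx 1.499 \cdot 10^{-8}$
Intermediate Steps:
$q = -122622$ ($q = \left(-3\right) 40874 = -122622$)
$\frac{1}{89470 + \left(-39475 + q\right) \left(-29520 + 29109\right)} = \frac{1}{89470 + \left(-39475 - 122622\right) \left(-29520 + 29109\right)} = \frac{1}{89470 - -66621867} = \frac{1}{89470 + 66621867} = \frac{1}{66711337}$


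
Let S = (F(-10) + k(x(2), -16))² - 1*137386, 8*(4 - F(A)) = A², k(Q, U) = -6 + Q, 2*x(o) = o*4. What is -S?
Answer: 549103/4 ≈ 1.3728e+5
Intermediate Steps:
x(o) = 2*o (x(o) = (o*4)/2 = (4*o)/2 = 2*o)
F(A) = 4 - A²/8
S = -549103/4 (S = ((4 - ⅛*(-10)²) + (-6 + 2*2))² - 1*137386 = ((4 - ⅛*100) + (-6 + 4))² - 137386 = ((4 - 25/2) - 2)² - 137386 = (-17/2 - 2)² - 137386 = (-21/2)² - 137386 = 441/4 - 137386 = -549103/4 ≈ -1.3728e+5)
-S = -1*(-549103/4) = 549103/4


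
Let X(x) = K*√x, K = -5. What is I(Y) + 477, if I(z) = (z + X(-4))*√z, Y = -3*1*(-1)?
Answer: 477 + √3*(3 - 10*I) ≈ 482.2 - 17.32*I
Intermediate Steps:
Y = 3 (Y = -3*(-1) = 3)
X(x) = -5*√x
I(z) = √z*(z - 10*I) (I(z) = (z - 10*I)*√z = √z*(z - 10*I))
I(Y) + 477 = √3*(3 - 10*I) + 477 = 477 + √3*(3 - 10*I)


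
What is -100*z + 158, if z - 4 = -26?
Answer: 2358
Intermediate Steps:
z = -22 (z = 4 - 26 = -22)
-100*z + 158 = -100*(-22) + 158 = 2200 + 158 = 2358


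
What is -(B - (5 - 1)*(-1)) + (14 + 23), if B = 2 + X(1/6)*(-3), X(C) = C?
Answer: 63/2 ≈ 31.500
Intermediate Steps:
B = 3/2 (B = 2 + (1/6)*(-3) = 2 + (1*(⅙))*(-3) = 2 + (⅙)*(-3) = 2 - ½ = 3/2 ≈ 1.5000)
-(B - (5 - 1)*(-1)) + (14 + 23) = -(3/2 - (5 - 1)*(-1)) + (14 + 23) = -(3/2 - 4*(-1)) + 37 = -(3/2 - 1*(-4)) + 37 = -(3/2 + 4) + 37 = -1*11/2 + 37 = -11/2 + 37 = 63/2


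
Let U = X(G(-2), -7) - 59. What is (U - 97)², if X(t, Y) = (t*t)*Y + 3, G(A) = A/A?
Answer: 25600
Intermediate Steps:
G(A) = 1
X(t, Y) = 3 + Y*t² (X(t, Y) = t²*Y + 3 = Y*t² + 3 = 3 + Y*t²)
U = -63 (U = (3 - 7*1²) - 59 = (3 - 7*1) - 59 = (3 - 7) - 59 = -4 - 59 = -63)
(U - 97)² = (-63 - 97)² = (-160)² = 25600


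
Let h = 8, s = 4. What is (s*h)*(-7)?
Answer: -224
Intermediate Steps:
(s*h)*(-7) = (4*8)*(-7) = 32*(-7) = -224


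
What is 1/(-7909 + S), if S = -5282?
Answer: -1/13191 ≈ -7.5809e-5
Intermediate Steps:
1/(-7909 + S) = 1/(-7909 - 5282) = 1/(-13191) = -1/13191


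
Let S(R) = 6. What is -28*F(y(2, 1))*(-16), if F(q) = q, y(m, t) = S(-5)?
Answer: 2688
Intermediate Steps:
y(m, t) = 6
-28*F(y(2, 1))*(-16) = -28*6*(-16) = -168*(-16) = 2688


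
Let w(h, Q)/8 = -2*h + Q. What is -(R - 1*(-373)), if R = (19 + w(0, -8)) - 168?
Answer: -160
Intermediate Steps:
w(h, Q) = -16*h + 8*Q (w(h, Q) = 8*(-2*h + Q) = 8*(Q - 2*h) = -16*h + 8*Q)
R = -213 (R = (19 + (-16*0 + 8*(-8))) - 168 = (19 + (0 - 64)) - 168 = (19 - 64) - 168 = -45 - 168 = -213)
-(R - 1*(-373)) = -(-213 - 1*(-373)) = -(-213 + 373) = -1*160 = -160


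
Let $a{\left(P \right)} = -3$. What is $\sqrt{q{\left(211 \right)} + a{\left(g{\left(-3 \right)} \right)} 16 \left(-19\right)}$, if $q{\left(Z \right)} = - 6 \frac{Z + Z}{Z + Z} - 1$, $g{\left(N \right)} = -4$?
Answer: $\sqrt{905} \approx 30.083$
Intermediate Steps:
$q{\left(Z \right)} = -7$ ($q{\left(Z \right)} = - 6 \frac{2 Z}{2 Z} - 1 = - 6 \cdot 2 Z \frac{1}{2 Z} - 1 = \left(-6\right) 1 - 1 = -6 - 1 = -7$)
$\sqrt{q{\left(211 \right)} + a{\left(g{\left(-3 \right)} \right)} 16 \left(-19\right)} = \sqrt{-7 + \left(-3\right) 16 \left(-19\right)} = \sqrt{-7 - -912} = \sqrt{-7 + 912} = \sqrt{905}$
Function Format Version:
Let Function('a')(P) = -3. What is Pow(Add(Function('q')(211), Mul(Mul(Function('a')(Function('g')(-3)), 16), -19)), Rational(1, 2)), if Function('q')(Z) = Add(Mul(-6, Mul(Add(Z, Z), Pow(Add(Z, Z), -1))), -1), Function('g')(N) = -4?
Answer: Pow(905, Rational(1, 2)) ≈ 30.083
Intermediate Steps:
Function('q')(Z) = -7 (Function('q')(Z) = Add(Mul(-6, Mul(Mul(2, Z), Pow(Mul(2, Z), -1))), -1) = Add(Mul(-6, Mul(Mul(2, Z), Mul(Rational(1, 2), Pow(Z, -1)))), -1) = Add(Mul(-6, 1), -1) = Add(-6, -1) = -7)
Pow(Add(Function('q')(211), Mul(Mul(Function('a')(Function('g')(-3)), 16), -19)), Rational(1, 2)) = Pow(Add(-7, Mul(Mul(-3, 16), -19)), Rational(1, 2)) = Pow(Add(-7, Mul(-48, -19)), Rational(1, 2)) = Pow(Add(-7, 912), Rational(1, 2)) = Pow(905, Rational(1, 2))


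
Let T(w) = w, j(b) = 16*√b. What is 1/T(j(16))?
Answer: 1/64 ≈ 0.015625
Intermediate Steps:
1/T(j(16)) = 1/(16*√16) = 1/(16*4) = 1/64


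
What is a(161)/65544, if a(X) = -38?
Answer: -19/32772 ≈ -0.00057976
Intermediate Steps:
a(161)/65544 = -38/65544 = -38*1/65544 = -19/32772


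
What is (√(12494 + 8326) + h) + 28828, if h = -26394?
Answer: 2434 + 2*√5205 ≈ 2578.3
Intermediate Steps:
(√(12494 + 8326) + h) + 28828 = (√(12494 + 8326) - 26394) + 28828 = (√20820 - 26394) + 28828 = (2*√5205 - 26394) + 28828 = (-26394 + 2*√5205) + 28828 = 2434 + 2*√5205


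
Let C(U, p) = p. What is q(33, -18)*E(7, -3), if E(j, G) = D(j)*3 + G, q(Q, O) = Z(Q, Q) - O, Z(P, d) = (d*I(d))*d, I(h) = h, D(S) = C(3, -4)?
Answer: -539325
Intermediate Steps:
D(S) = -4
Z(P, d) = d³ (Z(P, d) = (d*d)*d = d²*d = d³)
q(Q, O) = Q³ - O
E(j, G) = -12 + G (E(j, G) = -4*3 + G = -12 + G)
q(33, -18)*E(7, -3) = (33³ - 1*(-18))*(-12 - 3) = (35937 + 18)*(-15) = 35955*(-15) = -539325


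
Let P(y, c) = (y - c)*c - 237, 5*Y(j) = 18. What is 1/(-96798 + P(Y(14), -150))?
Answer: -1/120075 ≈ -8.3281e-6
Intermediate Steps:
Y(j) = 18/5 (Y(j) = (⅕)*18 = 18/5)
P(y, c) = -237 + c*(y - c) (P(y, c) = c*(y - c) - 237 = -237 + c*(y - c))
1/(-96798 + P(Y(14), -150)) = 1/(-96798 + (-237 - 1*(-150)² - 150*18/5)) = 1/(-96798 + (-237 - 1*22500 - 540)) = 1/(-96798 + (-237 - 22500 - 540)) = 1/(-96798 - 23277) = 1/(-120075) = -1/120075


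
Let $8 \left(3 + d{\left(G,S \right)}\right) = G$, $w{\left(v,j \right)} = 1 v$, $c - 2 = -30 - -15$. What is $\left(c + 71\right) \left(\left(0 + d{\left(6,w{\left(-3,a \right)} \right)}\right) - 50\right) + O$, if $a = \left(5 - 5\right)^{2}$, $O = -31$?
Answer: $- \frac{6123}{2} \approx -3061.5$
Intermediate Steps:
$c = -13$ ($c = 2 - 15 = -13$)
$a = 0$ ($a = 0^{2} = 0$)
$w{\left(v,j \right)} = v$
$d{\left(G,S \right)} = -3 + \frac{G}{8}$
$\left(c + 71\right) \left(\left(0 + d{\left(6,w{\left(-3,a \right)} \right)}\right) - 50\right) + O = \left(-13 + 71\right) \left(\left(0 + \left(-3 + \frac{1}{8} \cdot 6\right)\right) - 50\right) - 31 = 58 \left(\left(0 + \left(-3 + \frac{3}{4}\right)\right) - 50\right) - 31 = 58 \left(\left(0 - \frac{9}{4}\right) - 50\right) - 31 = 58 \left(- \frac{9}{4} - 50\right) - 31 = 58 \left(- \frac{209}{4}\right) - 31 = - \frac{6061}{2} - 31 = - \frac{6123}{2}$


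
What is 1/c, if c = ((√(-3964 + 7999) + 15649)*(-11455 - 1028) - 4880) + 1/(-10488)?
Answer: -21488285597910456/4197696374387003516221009 + 1373106831552*√4035/4197696374387003516221009 ≈ -5.0983e-9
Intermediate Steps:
c = -2048844927337/10488 - 12483*√4035 (c = ((√4035 + 15649)*(-12483) - 4880) - 1/10488 = ((15649 + √4035)*(-12483) - 4880) - 1/10488 = ((-195346467 - 12483*√4035) - 4880) - 1/10488 = (-195351347 - 12483*√4035) - 1/10488 = -2048844927337/10488 - 12483*√4035 ≈ -1.9614e+8)
1/c = 1/(-2048844927337/10488 - 12483*√4035)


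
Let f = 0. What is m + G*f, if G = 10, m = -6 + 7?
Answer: 1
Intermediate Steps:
m = 1
m + G*f = 1 + 10*0 = 1 + 0 = 1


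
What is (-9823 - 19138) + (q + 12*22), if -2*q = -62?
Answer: -28666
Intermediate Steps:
q = 31 (q = -½*(-62) = 31)
(-9823 - 19138) + (q + 12*22) = (-9823 - 19138) + (31 + 12*22) = -28961 + (31 + 264) = -28961 + 295 = -28666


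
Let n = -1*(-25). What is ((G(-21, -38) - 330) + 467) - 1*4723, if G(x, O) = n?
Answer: -4561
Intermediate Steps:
n = 25
G(x, O) = 25
((G(-21, -38) - 330) + 467) - 1*4723 = ((25 - 330) + 467) - 1*4723 = (-305 + 467) - 4723 = 162 - 4723 = -4561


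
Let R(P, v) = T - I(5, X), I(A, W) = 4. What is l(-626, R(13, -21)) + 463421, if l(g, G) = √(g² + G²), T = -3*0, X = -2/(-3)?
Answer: 463421 + 2*√97973 ≈ 4.6405e+5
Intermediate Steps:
X = ⅔ (X = -2*(-⅓) = ⅔ ≈ 0.66667)
T = 0
R(P, v) = -4 (R(P, v) = 0 - 1*4 = 0 - 4 = -4)
l(g, G) = √(G² + g²)
l(-626, R(13, -21)) + 463421 = √((-4)² + (-626)²) + 463421 = √(16 + 391876) + 463421 = √391892 + 463421 = 2*√97973 + 463421 = 463421 + 2*√97973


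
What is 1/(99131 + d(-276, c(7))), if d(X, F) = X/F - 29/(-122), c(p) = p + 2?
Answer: 366/36270809 ≈ 1.0091e-5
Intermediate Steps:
c(p) = 2 + p
d(X, F) = 29/122 + X/F (d(X, F) = X/F - 29*(-1/122) = X/F + 29/122 = 29/122 + X/F)
1/(99131 + d(-276, c(7))) = 1/(99131 + (29/122 - 276/(2 + 7))) = 1/(99131 + (29/122 - 276/9)) = 1/(99131 + (29/122 - 276*⅑)) = 1/(99131 + (29/122 - 92/3)) = 1/(99131 - 11137/366) = 1/(36270809/366) = 366/36270809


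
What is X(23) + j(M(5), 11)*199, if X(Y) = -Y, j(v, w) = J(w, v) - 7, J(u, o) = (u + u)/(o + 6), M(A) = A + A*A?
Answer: -23299/18 ≈ -1294.4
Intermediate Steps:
M(A) = A + A²
J(u, o) = 2*u/(6 + o) (J(u, o) = (2*u)/(6 + o) = 2*u/(6 + o))
j(v, w) = -7 + 2*w/(6 + v) (j(v, w) = 2*w/(6 + v) - 7 = -7 + 2*w/(6 + v))
X(23) + j(M(5), 11)*199 = -1*23 + ((-42 - 35*(1 + 5) + 2*11)/(6 + 5*(1 + 5)))*199 = -23 + ((-42 - 35*6 + 22)/(6 + 5*6))*199 = -23 + ((-42 - 7*30 + 22)/(6 + 30))*199 = -23 + ((-42 - 210 + 22)/36)*199 = -23 + ((1/36)*(-230))*199 = -23 - 115/18*199 = -23 - 22885/18 = -23299/18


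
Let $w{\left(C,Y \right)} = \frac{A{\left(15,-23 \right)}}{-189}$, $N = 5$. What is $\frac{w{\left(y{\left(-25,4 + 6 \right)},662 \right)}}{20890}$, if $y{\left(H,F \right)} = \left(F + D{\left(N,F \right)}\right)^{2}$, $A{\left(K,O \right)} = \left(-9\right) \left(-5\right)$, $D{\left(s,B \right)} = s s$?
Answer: $- \frac{1}{87738} \approx -1.1398 \cdot 10^{-5}$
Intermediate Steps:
$D{\left(s,B \right)} = s^{2}$
$A{\left(K,O \right)} = 45$
$y{\left(H,F \right)} = \left(25 + F\right)^{2}$ ($y{\left(H,F \right)} = \left(F + 5^{2}\right)^{2} = \left(F + 25\right)^{2} = \left(25 + F\right)^{2}$)
$w{\left(C,Y \right)} = - \frac{5}{21}$ ($w{\left(C,Y \right)} = \frac{45}{-189} = 45 \left(- \frac{1}{189}\right) = - \frac{5}{21}$)
$\frac{w{\left(y{\left(-25,4 + 6 \right)},662 \right)}}{20890} = - \frac{5}{21 \cdot 20890} = \left(- \frac{5}{21}\right) \frac{1}{20890} = - \frac{1}{87738}$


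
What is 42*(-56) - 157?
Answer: -2509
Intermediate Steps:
42*(-56) - 157 = -2352 - 157 = -2509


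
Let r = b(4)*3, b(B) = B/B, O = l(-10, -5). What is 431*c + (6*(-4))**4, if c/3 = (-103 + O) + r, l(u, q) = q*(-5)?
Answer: 234801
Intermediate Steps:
l(u, q) = -5*q
O = 25 (O = -5*(-5) = 25)
b(B) = 1
r = 3 (r = 1*3 = 3)
c = -225 (c = 3*((-103 + 25) + 3) = 3*(-78 + 3) = 3*(-75) = -225)
431*c + (6*(-4))**4 = 431*(-225) + (6*(-4))**4 = -96975 + (-24)**4 = -96975 + 331776 = 234801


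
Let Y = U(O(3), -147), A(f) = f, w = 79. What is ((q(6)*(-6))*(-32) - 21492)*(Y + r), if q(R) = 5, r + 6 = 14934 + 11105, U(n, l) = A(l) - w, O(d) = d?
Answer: -529869324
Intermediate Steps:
U(n, l) = -79 + l (U(n, l) = l - 1*79 = l - 79 = -79 + l)
Y = -226 (Y = -79 - 147 = -226)
r = 26033 (r = -6 + (14934 + 11105) = -6 + 26039 = 26033)
((q(6)*(-6))*(-32) - 21492)*(Y + r) = ((5*(-6))*(-32) - 21492)*(-226 + 26033) = (-30*(-32) - 21492)*25807 = (960 - 21492)*25807 = -20532*25807 = -529869324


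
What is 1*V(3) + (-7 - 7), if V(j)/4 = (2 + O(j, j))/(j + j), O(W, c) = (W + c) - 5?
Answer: -12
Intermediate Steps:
O(W, c) = -5 + W + c
V(j) = 2*(-3 + 2*j)/j (V(j) = 4*((2 + (-5 + j + j))/(j + j)) = 4*((2 + (-5 + 2*j))/((2*j))) = 4*((-3 + 2*j)*(1/(2*j))) = 4*((-3 + 2*j)/(2*j)) = 2*(-3 + 2*j)/j)
1*V(3) + (-7 - 7) = 1*(4 - 6/3) + (-7 - 7) = 1*(4 - 6*1/3) - 14 = 1*(4 - 2) - 14 = 1*2 - 14 = 2 - 14 = -12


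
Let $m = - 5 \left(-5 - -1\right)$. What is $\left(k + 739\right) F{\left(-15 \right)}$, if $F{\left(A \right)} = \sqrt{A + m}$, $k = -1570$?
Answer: $- 831 \sqrt{5} \approx -1858.2$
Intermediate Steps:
$m = 20$ ($m = - 5 \left(-5 + \left(-4 + 5\right)\right) = - 5 \left(-5 + 1\right) = \left(-5\right) \left(-4\right) = 20$)
$F{\left(A \right)} = \sqrt{20 + A}$ ($F{\left(A \right)} = \sqrt{A + 20} = \sqrt{20 + A}$)
$\left(k + 739\right) F{\left(-15 \right)} = \left(-1570 + 739\right) \sqrt{20 - 15} = - 831 \sqrt{5}$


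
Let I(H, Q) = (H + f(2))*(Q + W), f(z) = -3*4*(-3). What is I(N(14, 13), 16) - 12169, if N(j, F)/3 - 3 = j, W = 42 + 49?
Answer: -2860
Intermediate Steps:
f(z) = 36 (f(z) = -12*(-3) = 36)
W = 91
N(j, F) = 9 + 3*j
I(H, Q) = (36 + H)*(91 + Q) (I(H, Q) = (H + 36)*(Q + 91) = (36 + H)*(91 + Q))
I(N(14, 13), 16) - 12169 = (3276 + 36*16 + 91*(9 + 3*14) + (9 + 3*14)*16) - 12169 = (3276 + 576 + 91*(9 + 42) + (9 + 42)*16) - 12169 = (3276 + 576 + 91*51 + 51*16) - 12169 = (3276 + 576 + 4641 + 816) - 12169 = 9309 - 12169 = -2860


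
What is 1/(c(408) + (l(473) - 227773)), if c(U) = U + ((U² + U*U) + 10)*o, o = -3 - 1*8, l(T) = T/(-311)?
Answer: -311/1209691886 ≈ -2.5709e-7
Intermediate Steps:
l(T) = -T/311 (l(T) = T*(-1/311) = -T/311)
o = -11 (o = -3 - 8 = -11)
c(U) = -110 + U - 22*U² (c(U) = U + ((U² + U*U) + 10)*(-11) = U + ((U² + U²) + 10)*(-11) = U + (2*U² + 10)*(-11) = U + (10 + 2*U²)*(-11) = U + (-110 - 22*U²) = -110 + U - 22*U²)
1/(c(408) + (l(473) - 227773)) = 1/((-110 + 408 - 22*408²) + (-1/311*473 - 227773)) = 1/((-110 + 408 - 22*166464) + (-473/311 - 227773)) = 1/((-110 + 408 - 3662208) - 70837876/311) = 1/(-3661910 - 70837876/311) = 1/(-1209691886/311) = -311/1209691886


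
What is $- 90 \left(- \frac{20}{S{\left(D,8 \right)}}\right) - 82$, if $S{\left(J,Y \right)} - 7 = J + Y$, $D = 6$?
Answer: $\frac{26}{7} \approx 3.7143$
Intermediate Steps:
$S{\left(J,Y \right)} = 7 + J + Y$ ($S{\left(J,Y \right)} = 7 + \left(J + Y\right) = 7 + J + Y$)
$- 90 \left(- \frac{20}{S{\left(D,8 \right)}}\right) - 82 = - 90 \left(- \frac{20}{7 + 6 + 8}\right) - 82 = - 90 \left(- \frac{20}{21}\right) - 82 = - 90 \left(\left(-20\right) \frac{1}{21}\right) - 82 = \left(-90\right) \left(- \frac{20}{21}\right) - 82 = \frac{600}{7} - 82 = \frac{26}{7}$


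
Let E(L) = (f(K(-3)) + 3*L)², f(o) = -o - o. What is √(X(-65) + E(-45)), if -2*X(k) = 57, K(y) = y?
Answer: 5*√2658/2 ≈ 128.89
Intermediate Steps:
X(k) = -57/2 (X(k) = -½*57 = -57/2)
f(o) = -2*o
E(L) = (6 + 3*L)² (E(L) = (-2*(-3) + 3*L)² = (6 + 3*L)²)
√(X(-65) + E(-45)) = √(-57/2 + 9*(2 - 45)²) = √(-57/2 + 9*(-43)²) = √(-57/2 + 9*1849) = √(-57/2 + 16641) = √(33225/2) = 5*√2658/2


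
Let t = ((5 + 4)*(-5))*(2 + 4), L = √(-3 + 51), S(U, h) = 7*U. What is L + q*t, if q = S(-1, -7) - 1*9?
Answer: 4320 + 4*√3 ≈ 4326.9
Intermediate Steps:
L = 4*√3 (L = √48 = 4*√3 ≈ 6.9282)
t = -270 (t = (9*(-5))*6 = -45*6 = -270)
q = -16 (q = 7*(-1) - 1*9 = -7 - 9 = -16)
L + q*t = 4*√3 - 16*(-270) = 4*√3 + 4320 = 4320 + 4*√3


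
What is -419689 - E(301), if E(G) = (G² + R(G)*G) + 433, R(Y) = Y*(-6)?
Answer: 32883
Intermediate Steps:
R(Y) = -6*Y
E(G) = 433 - 5*G² (E(G) = (G² + (-6*G)*G) + 433 = (G² - 6*G²) + 433 = -5*G² + 433 = 433 - 5*G²)
-419689 - E(301) = -419689 - (433 - 5*301²) = -419689 - (433 - 5*90601) = -419689 - (433 - 453005) = -419689 - 1*(-452572) = -419689 + 452572 = 32883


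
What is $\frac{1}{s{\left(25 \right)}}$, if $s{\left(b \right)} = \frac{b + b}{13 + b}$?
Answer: $\frac{19}{25} \approx 0.76$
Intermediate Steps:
$s{\left(b \right)} = \frac{2 b}{13 + b}$
$\frac{1}{s{\left(25 \right)}} = \frac{1}{2 \cdot 25 \frac{1}{13 + 25}} = \frac{1}{2 \cdot 25 \cdot \frac{1}{38}} = \frac{1}{\frac{25}{19}} = \frac{19}{25}$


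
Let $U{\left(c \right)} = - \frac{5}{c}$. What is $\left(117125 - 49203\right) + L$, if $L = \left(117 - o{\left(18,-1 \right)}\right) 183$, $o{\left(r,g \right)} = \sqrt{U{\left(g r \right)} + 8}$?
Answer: $89333 - \frac{61 \sqrt{298}}{2} \approx 88807.0$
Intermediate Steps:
$o{\left(r,g \right)} = \sqrt{8 - \frac{5}{g r}}$ ($o{\left(r,g \right)} = \sqrt{- \frac{5}{g r} + 8} = \sqrt{8 - \frac{5}{g r}}$)
$L = 21411 - \frac{61 \sqrt{298}}{2}$ ($L = \left(117 - \sqrt{8 - \frac{5}{\left(-1\right) 18}}\right) 183 = \left(117 - \sqrt{8 - \left(-5\right) \frac{1}{18}}\right) 183 = \left(117 - \sqrt{8 + \frac{5}{18}}\right) 183 = \left(117 - \sqrt{\frac{149}{18}}\right) 183 = \left(117 - \frac{\sqrt{298}}{6}\right) 183 = 21411 - \frac{61 \sqrt{298}}{2} \approx 20885.0$)
$\left(117125 - 49203\right) + L = \left(117125 - 49203\right) + \left(21411 - \frac{61 \sqrt{298}}{2}\right) = 67922 + \left(21411 - \frac{61 \sqrt{298}}{2}\right) = 89333 - \frac{61 \sqrt{298}}{2}$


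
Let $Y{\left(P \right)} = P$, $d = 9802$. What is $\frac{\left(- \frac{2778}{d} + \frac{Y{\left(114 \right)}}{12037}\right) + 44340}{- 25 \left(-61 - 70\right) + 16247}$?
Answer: $\frac{2615748401901}{1151667924914} \approx 2.2713$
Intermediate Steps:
$\frac{\left(- \frac{2778}{d} + \frac{Y{\left(114 \right)}}{12037}\right) + 44340}{- 25 \left(-61 - 70\right) + 16247} = \frac{\left(- \frac{2778}{9802} + \frac{114}{12037}\right) + 44340}{- 25 \left(-61 - 70\right) + 16247} = \frac{\left(\left(-2778\right) \frac{1}{9802} + 114 \cdot \frac{1}{12037}\right) + 44340}{\left(-25\right) \left(-131\right) + 16247} = \frac{\left(- \frac{1389}{4901} + \frac{114}{12037}\right) + 44340}{3275 + 16247} = \frac{- \frac{16160679}{58993337} + 44340}{19522} = \frac{2615748401901}{58993337} \cdot \frac{1}{19522} = \frac{2615748401901}{1151667924914}$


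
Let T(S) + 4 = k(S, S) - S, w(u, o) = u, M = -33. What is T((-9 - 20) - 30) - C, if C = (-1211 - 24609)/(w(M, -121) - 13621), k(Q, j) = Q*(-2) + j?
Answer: 765368/6827 ≈ 112.11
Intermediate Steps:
k(Q, j) = j - 2*Q (k(Q, j) = -2*Q + j = j - 2*Q)
T(S) = -4 - 2*S (T(S) = -4 + ((S - 2*S) - S) = -4 + (-S - S) = -4 - 2*S)
C = 12910/6827 (C = (-1211 - 24609)/(-33 - 13621) = -25820/(-13654) = -25820*(-1/13654) = 12910/6827 ≈ 1.8910)
T((-9 - 20) - 30) - C = (-4 - 2*((-9 - 20) - 30)) - 1*12910/6827 = (-4 - 2*(-29 - 30)) - 12910/6827 = (-4 - 2*(-59)) - 12910/6827 = (-4 + 118) - 12910/6827 = 114 - 12910/6827 = 765368/6827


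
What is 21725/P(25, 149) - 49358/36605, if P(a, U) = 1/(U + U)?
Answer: 236982550892/36605 ≈ 6.4740e+6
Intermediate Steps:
P(a, U) = 1/(2*U)
21725/P(25, 149) - 49358/36605 = 21725/(((1/2)/149)) - 49358/36605 = 21725/(((1/2)*(1/149))) - 49358*1/36605 = 21725/(1/298) - 49358/36605 = 21725*298 - 49358/36605 = 6474050 - 49358/36605 = 236982550892/36605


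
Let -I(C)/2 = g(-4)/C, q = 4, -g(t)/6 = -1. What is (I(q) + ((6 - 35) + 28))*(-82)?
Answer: 328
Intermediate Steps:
g(t) = 6 (g(t) = -6*(-1) = 6)
I(C) = -12/C
(I(q) + ((6 - 35) + 28))*(-82) = (-12/4 + ((6 - 35) + 28))*(-82) = (-12*¼ + (-29 + 28))*(-82) = (-3 - 1)*(-82) = -4*(-82) = 328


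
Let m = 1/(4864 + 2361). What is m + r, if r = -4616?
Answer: -33350599/7225 ≈ -4616.0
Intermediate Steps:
m = 1/7225 ≈ 0.00013841
m + r = 1/7225 - 4616 = -33350599/7225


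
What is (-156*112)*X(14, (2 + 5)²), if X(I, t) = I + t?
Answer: -1100736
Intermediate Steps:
(-156*112)*X(14, (2 + 5)²) = (-156*112)*(14 + (2 + 5)²) = -17472*(14 + 7²) = -17472*(14 + 49) = -17472*63 = -1100736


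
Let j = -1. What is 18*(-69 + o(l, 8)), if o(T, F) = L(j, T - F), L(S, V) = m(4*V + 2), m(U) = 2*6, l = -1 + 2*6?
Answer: -1026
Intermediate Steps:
l = 11 (l = -1 + 12 = 11)
m(U) = 12
L(S, V) = 12
o(T, F) = 12
18*(-69 + o(l, 8)) = 18*(-69 + 12) = 18*(-57) = -1026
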